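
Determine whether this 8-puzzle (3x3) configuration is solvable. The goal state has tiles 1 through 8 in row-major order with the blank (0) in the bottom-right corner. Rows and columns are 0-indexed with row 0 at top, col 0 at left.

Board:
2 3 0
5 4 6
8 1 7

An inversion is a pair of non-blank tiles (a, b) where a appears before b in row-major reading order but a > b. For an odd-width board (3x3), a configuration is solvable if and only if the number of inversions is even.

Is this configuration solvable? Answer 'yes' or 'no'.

Answer: yes

Derivation:
Inversions (pairs i<j in row-major order where tile[i] > tile[j] > 0): 8
8 is even, so the puzzle is solvable.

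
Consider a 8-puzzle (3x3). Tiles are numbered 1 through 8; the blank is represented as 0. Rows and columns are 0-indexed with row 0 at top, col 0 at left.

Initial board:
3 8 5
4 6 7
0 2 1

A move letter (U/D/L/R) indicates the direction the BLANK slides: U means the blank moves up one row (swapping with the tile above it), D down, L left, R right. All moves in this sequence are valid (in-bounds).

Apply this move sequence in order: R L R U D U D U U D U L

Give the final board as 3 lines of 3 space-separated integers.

After move 1 (R):
3 8 5
4 6 7
2 0 1

After move 2 (L):
3 8 5
4 6 7
0 2 1

After move 3 (R):
3 8 5
4 6 7
2 0 1

After move 4 (U):
3 8 5
4 0 7
2 6 1

After move 5 (D):
3 8 5
4 6 7
2 0 1

After move 6 (U):
3 8 5
4 0 7
2 6 1

After move 7 (D):
3 8 5
4 6 7
2 0 1

After move 8 (U):
3 8 5
4 0 7
2 6 1

After move 9 (U):
3 0 5
4 8 7
2 6 1

After move 10 (D):
3 8 5
4 0 7
2 6 1

After move 11 (U):
3 0 5
4 8 7
2 6 1

After move 12 (L):
0 3 5
4 8 7
2 6 1

Answer: 0 3 5
4 8 7
2 6 1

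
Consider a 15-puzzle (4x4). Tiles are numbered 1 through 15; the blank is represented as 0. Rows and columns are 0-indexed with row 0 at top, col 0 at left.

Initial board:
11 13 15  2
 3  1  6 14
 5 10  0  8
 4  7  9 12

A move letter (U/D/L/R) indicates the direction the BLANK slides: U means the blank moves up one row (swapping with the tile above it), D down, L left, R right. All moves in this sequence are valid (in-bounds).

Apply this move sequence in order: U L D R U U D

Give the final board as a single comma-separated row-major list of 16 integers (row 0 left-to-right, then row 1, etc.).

After move 1 (U):
11 13 15  2
 3  1  0 14
 5 10  6  8
 4  7  9 12

After move 2 (L):
11 13 15  2
 3  0  1 14
 5 10  6  8
 4  7  9 12

After move 3 (D):
11 13 15  2
 3 10  1 14
 5  0  6  8
 4  7  9 12

After move 4 (R):
11 13 15  2
 3 10  1 14
 5  6  0  8
 4  7  9 12

After move 5 (U):
11 13 15  2
 3 10  0 14
 5  6  1  8
 4  7  9 12

After move 6 (U):
11 13  0  2
 3 10 15 14
 5  6  1  8
 4  7  9 12

After move 7 (D):
11 13 15  2
 3 10  0 14
 5  6  1  8
 4  7  9 12

Answer: 11, 13, 15, 2, 3, 10, 0, 14, 5, 6, 1, 8, 4, 7, 9, 12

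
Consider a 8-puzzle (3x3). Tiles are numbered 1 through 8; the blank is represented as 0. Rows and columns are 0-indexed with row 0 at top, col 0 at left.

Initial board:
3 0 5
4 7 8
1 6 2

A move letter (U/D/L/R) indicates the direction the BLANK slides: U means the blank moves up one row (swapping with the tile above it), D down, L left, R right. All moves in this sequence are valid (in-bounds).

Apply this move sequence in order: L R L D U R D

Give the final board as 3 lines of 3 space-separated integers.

Answer: 3 7 5
4 0 8
1 6 2

Derivation:
After move 1 (L):
0 3 5
4 7 8
1 6 2

After move 2 (R):
3 0 5
4 7 8
1 6 2

After move 3 (L):
0 3 5
4 7 8
1 6 2

After move 4 (D):
4 3 5
0 7 8
1 6 2

After move 5 (U):
0 3 5
4 7 8
1 6 2

After move 6 (R):
3 0 5
4 7 8
1 6 2

After move 7 (D):
3 7 5
4 0 8
1 6 2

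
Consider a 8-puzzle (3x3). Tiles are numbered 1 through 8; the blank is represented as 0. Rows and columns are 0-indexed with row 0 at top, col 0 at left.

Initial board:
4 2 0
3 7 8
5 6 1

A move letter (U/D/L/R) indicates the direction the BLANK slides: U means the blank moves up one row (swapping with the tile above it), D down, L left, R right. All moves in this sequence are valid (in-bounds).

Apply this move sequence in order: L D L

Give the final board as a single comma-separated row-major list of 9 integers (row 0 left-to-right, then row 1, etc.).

Answer: 4, 7, 2, 0, 3, 8, 5, 6, 1

Derivation:
After move 1 (L):
4 0 2
3 7 8
5 6 1

After move 2 (D):
4 7 2
3 0 8
5 6 1

After move 3 (L):
4 7 2
0 3 8
5 6 1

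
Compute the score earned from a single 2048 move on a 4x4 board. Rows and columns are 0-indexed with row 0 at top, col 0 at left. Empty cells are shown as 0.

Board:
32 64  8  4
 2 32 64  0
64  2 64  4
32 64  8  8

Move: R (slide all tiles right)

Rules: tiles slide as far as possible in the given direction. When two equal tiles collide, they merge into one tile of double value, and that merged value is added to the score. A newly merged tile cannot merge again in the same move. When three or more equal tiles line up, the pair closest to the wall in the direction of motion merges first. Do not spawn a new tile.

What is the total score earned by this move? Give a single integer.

Answer: 16

Derivation:
Slide right:
row 0: [32, 64, 8, 4] -> [32, 64, 8, 4]  score +0 (running 0)
row 1: [2, 32, 64, 0] -> [0, 2, 32, 64]  score +0 (running 0)
row 2: [64, 2, 64, 4] -> [64, 2, 64, 4]  score +0 (running 0)
row 3: [32, 64, 8, 8] -> [0, 32, 64, 16]  score +16 (running 16)
Board after move:
32 64  8  4
 0  2 32 64
64  2 64  4
 0 32 64 16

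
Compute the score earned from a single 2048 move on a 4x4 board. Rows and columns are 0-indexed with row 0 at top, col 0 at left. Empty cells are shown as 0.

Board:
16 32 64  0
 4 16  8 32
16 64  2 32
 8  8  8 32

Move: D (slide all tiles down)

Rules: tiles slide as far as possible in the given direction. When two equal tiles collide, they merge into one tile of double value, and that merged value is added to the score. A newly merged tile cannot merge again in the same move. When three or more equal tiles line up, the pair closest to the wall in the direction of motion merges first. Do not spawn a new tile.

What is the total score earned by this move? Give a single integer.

Slide down:
col 0: [16, 4, 16, 8] -> [16, 4, 16, 8]  score +0 (running 0)
col 1: [32, 16, 64, 8] -> [32, 16, 64, 8]  score +0 (running 0)
col 2: [64, 8, 2, 8] -> [64, 8, 2, 8]  score +0 (running 0)
col 3: [0, 32, 32, 32] -> [0, 0, 32, 64]  score +64 (running 64)
Board after move:
16 32 64  0
 4 16  8  0
16 64  2 32
 8  8  8 64

Answer: 64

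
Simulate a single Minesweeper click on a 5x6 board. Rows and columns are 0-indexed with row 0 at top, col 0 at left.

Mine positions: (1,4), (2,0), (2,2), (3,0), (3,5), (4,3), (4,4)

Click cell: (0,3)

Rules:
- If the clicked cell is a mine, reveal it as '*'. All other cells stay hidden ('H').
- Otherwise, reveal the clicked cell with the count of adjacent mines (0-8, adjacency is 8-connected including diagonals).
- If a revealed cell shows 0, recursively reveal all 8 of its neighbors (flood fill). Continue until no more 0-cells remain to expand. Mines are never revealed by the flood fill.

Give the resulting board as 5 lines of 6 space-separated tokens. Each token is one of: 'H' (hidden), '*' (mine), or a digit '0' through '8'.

H H H 1 H H
H H H H H H
H H H H H H
H H H H H H
H H H H H H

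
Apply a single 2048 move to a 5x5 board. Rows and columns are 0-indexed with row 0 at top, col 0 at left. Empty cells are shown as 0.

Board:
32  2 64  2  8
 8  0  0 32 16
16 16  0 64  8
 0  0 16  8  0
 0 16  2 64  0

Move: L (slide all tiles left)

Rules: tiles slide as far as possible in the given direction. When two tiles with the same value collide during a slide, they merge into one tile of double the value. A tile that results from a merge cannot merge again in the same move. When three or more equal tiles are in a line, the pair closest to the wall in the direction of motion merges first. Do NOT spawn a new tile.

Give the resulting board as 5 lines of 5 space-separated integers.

Slide left:
row 0: [32, 2, 64, 2, 8] -> [32, 2, 64, 2, 8]
row 1: [8, 0, 0, 32, 16] -> [8, 32, 16, 0, 0]
row 2: [16, 16, 0, 64, 8] -> [32, 64, 8, 0, 0]
row 3: [0, 0, 16, 8, 0] -> [16, 8, 0, 0, 0]
row 4: [0, 16, 2, 64, 0] -> [16, 2, 64, 0, 0]

Answer: 32  2 64  2  8
 8 32 16  0  0
32 64  8  0  0
16  8  0  0  0
16  2 64  0  0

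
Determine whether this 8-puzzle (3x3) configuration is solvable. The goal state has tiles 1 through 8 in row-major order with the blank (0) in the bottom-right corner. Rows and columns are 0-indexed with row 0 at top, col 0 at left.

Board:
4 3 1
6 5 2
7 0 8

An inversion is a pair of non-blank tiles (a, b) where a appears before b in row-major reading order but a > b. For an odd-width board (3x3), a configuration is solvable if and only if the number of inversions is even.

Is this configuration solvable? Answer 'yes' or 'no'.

Answer: yes

Derivation:
Inversions (pairs i<j in row-major order where tile[i] > tile[j] > 0): 8
8 is even, so the puzzle is solvable.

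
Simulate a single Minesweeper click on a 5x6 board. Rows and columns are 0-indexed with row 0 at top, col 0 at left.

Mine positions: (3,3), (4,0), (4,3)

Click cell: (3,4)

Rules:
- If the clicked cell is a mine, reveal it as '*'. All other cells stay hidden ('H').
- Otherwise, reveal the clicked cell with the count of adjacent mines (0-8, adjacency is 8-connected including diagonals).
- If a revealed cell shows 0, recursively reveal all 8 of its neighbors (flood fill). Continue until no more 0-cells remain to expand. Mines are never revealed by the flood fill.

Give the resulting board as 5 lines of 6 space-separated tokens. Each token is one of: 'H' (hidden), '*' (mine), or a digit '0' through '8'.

H H H H H H
H H H H H H
H H H H H H
H H H H 2 H
H H H H H H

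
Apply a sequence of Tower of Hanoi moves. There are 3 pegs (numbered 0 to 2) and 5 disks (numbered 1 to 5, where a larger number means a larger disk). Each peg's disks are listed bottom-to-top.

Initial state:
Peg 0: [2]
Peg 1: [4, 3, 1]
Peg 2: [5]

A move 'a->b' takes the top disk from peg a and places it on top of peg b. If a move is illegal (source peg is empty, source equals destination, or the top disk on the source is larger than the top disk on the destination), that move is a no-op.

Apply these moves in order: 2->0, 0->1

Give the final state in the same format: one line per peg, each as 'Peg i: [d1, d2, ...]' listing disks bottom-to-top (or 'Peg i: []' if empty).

After move 1 (2->0):
Peg 0: [2]
Peg 1: [4, 3, 1]
Peg 2: [5]

After move 2 (0->1):
Peg 0: [2]
Peg 1: [4, 3, 1]
Peg 2: [5]

Answer: Peg 0: [2]
Peg 1: [4, 3, 1]
Peg 2: [5]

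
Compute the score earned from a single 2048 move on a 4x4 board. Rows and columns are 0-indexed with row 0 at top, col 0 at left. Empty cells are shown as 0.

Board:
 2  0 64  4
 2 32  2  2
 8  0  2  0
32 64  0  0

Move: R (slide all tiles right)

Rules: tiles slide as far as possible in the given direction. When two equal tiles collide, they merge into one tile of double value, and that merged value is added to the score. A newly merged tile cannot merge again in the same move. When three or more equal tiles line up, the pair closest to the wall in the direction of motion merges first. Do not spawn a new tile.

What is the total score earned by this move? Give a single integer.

Slide right:
row 0: [2, 0, 64, 4] -> [0, 2, 64, 4]  score +0 (running 0)
row 1: [2, 32, 2, 2] -> [0, 2, 32, 4]  score +4 (running 4)
row 2: [8, 0, 2, 0] -> [0, 0, 8, 2]  score +0 (running 4)
row 3: [32, 64, 0, 0] -> [0, 0, 32, 64]  score +0 (running 4)
Board after move:
 0  2 64  4
 0  2 32  4
 0  0  8  2
 0  0 32 64

Answer: 4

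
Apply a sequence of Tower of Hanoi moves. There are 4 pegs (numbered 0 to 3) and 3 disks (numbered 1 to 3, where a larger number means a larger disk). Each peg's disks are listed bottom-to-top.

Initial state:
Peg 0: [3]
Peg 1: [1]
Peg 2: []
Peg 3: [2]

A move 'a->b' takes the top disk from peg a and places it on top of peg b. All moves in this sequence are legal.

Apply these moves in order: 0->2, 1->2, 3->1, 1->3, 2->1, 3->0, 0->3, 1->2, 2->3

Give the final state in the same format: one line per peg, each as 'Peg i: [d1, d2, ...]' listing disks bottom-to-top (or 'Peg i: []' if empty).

Answer: Peg 0: []
Peg 1: []
Peg 2: [3]
Peg 3: [2, 1]

Derivation:
After move 1 (0->2):
Peg 0: []
Peg 1: [1]
Peg 2: [3]
Peg 3: [2]

After move 2 (1->2):
Peg 0: []
Peg 1: []
Peg 2: [3, 1]
Peg 3: [2]

After move 3 (3->1):
Peg 0: []
Peg 1: [2]
Peg 2: [3, 1]
Peg 3: []

After move 4 (1->3):
Peg 0: []
Peg 1: []
Peg 2: [3, 1]
Peg 3: [2]

After move 5 (2->1):
Peg 0: []
Peg 1: [1]
Peg 2: [3]
Peg 3: [2]

After move 6 (3->0):
Peg 0: [2]
Peg 1: [1]
Peg 2: [3]
Peg 3: []

After move 7 (0->3):
Peg 0: []
Peg 1: [1]
Peg 2: [3]
Peg 3: [2]

After move 8 (1->2):
Peg 0: []
Peg 1: []
Peg 2: [3, 1]
Peg 3: [2]

After move 9 (2->3):
Peg 0: []
Peg 1: []
Peg 2: [3]
Peg 3: [2, 1]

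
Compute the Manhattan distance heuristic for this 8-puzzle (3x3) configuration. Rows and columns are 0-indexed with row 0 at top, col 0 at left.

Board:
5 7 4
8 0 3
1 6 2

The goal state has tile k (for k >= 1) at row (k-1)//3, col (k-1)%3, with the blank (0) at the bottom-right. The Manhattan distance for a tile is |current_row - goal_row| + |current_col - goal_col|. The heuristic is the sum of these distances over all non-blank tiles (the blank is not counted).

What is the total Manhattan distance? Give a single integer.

Answer: 18

Derivation:
Tile 5: at (0,0), goal (1,1), distance |0-1|+|0-1| = 2
Tile 7: at (0,1), goal (2,0), distance |0-2|+|1-0| = 3
Tile 4: at (0,2), goal (1,0), distance |0-1|+|2-0| = 3
Tile 8: at (1,0), goal (2,1), distance |1-2|+|0-1| = 2
Tile 3: at (1,2), goal (0,2), distance |1-0|+|2-2| = 1
Tile 1: at (2,0), goal (0,0), distance |2-0|+|0-0| = 2
Tile 6: at (2,1), goal (1,2), distance |2-1|+|1-2| = 2
Tile 2: at (2,2), goal (0,1), distance |2-0|+|2-1| = 3
Sum: 2 + 3 + 3 + 2 + 1 + 2 + 2 + 3 = 18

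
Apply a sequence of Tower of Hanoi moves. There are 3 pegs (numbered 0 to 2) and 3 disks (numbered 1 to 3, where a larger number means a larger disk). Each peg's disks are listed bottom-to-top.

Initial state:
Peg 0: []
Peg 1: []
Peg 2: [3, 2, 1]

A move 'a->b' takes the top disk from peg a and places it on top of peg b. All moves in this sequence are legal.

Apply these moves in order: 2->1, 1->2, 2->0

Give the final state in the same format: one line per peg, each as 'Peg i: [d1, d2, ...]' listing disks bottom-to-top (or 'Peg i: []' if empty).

Answer: Peg 0: [1]
Peg 1: []
Peg 2: [3, 2]

Derivation:
After move 1 (2->1):
Peg 0: []
Peg 1: [1]
Peg 2: [3, 2]

After move 2 (1->2):
Peg 0: []
Peg 1: []
Peg 2: [3, 2, 1]

After move 3 (2->0):
Peg 0: [1]
Peg 1: []
Peg 2: [3, 2]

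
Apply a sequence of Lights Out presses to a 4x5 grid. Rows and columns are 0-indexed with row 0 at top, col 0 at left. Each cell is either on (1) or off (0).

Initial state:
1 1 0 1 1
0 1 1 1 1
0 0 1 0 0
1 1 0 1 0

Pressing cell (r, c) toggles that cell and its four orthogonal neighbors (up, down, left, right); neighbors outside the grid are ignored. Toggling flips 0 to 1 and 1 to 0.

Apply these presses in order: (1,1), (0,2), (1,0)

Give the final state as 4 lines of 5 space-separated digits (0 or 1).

After press 1 at (1,1):
1 0 0 1 1
1 0 0 1 1
0 1 1 0 0
1 1 0 1 0

After press 2 at (0,2):
1 1 1 0 1
1 0 1 1 1
0 1 1 0 0
1 1 0 1 0

After press 3 at (1,0):
0 1 1 0 1
0 1 1 1 1
1 1 1 0 0
1 1 0 1 0

Answer: 0 1 1 0 1
0 1 1 1 1
1 1 1 0 0
1 1 0 1 0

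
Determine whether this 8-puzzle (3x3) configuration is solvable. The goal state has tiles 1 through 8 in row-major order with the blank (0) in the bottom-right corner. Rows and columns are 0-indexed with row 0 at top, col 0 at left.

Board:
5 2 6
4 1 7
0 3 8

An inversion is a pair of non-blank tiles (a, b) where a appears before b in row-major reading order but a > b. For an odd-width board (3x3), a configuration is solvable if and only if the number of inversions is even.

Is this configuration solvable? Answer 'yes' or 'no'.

Inversions (pairs i<j in row-major order where tile[i] > tile[j] > 0): 11
11 is odd, so the puzzle is not solvable.

Answer: no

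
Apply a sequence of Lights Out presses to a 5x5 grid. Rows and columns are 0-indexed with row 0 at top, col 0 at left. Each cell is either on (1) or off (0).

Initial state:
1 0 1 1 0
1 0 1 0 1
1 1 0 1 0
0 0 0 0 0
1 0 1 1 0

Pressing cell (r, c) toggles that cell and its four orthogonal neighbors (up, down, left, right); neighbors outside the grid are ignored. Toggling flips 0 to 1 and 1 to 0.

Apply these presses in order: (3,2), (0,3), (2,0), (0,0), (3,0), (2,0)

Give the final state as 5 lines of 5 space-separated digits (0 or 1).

After press 1 at (3,2):
1 0 1 1 0
1 0 1 0 1
1 1 1 1 0
0 1 1 1 0
1 0 0 1 0

After press 2 at (0,3):
1 0 0 0 1
1 0 1 1 1
1 1 1 1 0
0 1 1 1 0
1 0 0 1 0

After press 3 at (2,0):
1 0 0 0 1
0 0 1 1 1
0 0 1 1 0
1 1 1 1 0
1 0 0 1 0

After press 4 at (0,0):
0 1 0 0 1
1 0 1 1 1
0 0 1 1 0
1 1 1 1 0
1 0 0 1 0

After press 5 at (3,0):
0 1 0 0 1
1 0 1 1 1
1 0 1 1 0
0 0 1 1 0
0 0 0 1 0

After press 6 at (2,0):
0 1 0 0 1
0 0 1 1 1
0 1 1 1 0
1 0 1 1 0
0 0 0 1 0

Answer: 0 1 0 0 1
0 0 1 1 1
0 1 1 1 0
1 0 1 1 0
0 0 0 1 0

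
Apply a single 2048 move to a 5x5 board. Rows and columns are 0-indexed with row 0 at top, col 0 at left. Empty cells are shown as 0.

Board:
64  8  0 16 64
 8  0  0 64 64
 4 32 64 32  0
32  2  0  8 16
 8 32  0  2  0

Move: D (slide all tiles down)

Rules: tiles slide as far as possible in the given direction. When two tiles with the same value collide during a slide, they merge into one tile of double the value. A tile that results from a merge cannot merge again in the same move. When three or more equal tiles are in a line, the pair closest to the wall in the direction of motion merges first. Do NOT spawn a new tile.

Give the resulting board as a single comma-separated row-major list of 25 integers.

Slide down:
col 0: [64, 8, 4, 32, 8] -> [64, 8, 4, 32, 8]
col 1: [8, 0, 32, 2, 32] -> [0, 8, 32, 2, 32]
col 2: [0, 0, 64, 0, 0] -> [0, 0, 0, 0, 64]
col 3: [16, 64, 32, 8, 2] -> [16, 64, 32, 8, 2]
col 4: [64, 64, 0, 16, 0] -> [0, 0, 0, 128, 16]

Answer: 64, 0, 0, 16, 0, 8, 8, 0, 64, 0, 4, 32, 0, 32, 0, 32, 2, 0, 8, 128, 8, 32, 64, 2, 16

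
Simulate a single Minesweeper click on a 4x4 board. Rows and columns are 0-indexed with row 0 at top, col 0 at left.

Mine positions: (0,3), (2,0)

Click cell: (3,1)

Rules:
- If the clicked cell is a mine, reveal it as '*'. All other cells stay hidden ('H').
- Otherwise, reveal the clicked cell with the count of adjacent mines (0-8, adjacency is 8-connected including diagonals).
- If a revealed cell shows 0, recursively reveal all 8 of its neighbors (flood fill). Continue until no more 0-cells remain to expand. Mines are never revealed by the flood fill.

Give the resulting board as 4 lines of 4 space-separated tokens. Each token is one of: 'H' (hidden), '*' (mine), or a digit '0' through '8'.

H H H H
H H H H
H H H H
H 1 H H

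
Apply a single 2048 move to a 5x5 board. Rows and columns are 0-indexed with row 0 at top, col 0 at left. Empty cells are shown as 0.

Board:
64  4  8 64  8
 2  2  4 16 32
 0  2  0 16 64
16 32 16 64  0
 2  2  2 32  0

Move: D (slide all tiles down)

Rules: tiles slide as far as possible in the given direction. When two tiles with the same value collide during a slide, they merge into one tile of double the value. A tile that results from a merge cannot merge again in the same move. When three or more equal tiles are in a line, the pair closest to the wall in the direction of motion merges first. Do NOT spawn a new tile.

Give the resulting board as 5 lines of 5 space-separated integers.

Slide down:
col 0: [64, 2, 0, 16, 2] -> [0, 64, 2, 16, 2]
col 1: [4, 2, 2, 32, 2] -> [0, 4, 4, 32, 2]
col 2: [8, 4, 0, 16, 2] -> [0, 8, 4, 16, 2]
col 3: [64, 16, 16, 64, 32] -> [0, 64, 32, 64, 32]
col 4: [8, 32, 64, 0, 0] -> [0, 0, 8, 32, 64]

Answer:  0  0  0  0  0
64  4  8 64  0
 2  4  4 32  8
16 32 16 64 32
 2  2  2 32 64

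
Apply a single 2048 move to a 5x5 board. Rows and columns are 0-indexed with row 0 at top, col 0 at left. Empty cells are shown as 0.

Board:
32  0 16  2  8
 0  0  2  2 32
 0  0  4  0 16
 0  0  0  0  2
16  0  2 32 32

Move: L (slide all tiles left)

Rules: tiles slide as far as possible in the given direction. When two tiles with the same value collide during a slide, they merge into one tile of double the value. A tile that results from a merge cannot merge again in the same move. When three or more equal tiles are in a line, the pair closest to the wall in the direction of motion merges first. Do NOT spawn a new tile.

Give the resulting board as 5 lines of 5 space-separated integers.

Slide left:
row 0: [32, 0, 16, 2, 8] -> [32, 16, 2, 8, 0]
row 1: [0, 0, 2, 2, 32] -> [4, 32, 0, 0, 0]
row 2: [0, 0, 4, 0, 16] -> [4, 16, 0, 0, 0]
row 3: [0, 0, 0, 0, 2] -> [2, 0, 0, 0, 0]
row 4: [16, 0, 2, 32, 32] -> [16, 2, 64, 0, 0]

Answer: 32 16  2  8  0
 4 32  0  0  0
 4 16  0  0  0
 2  0  0  0  0
16  2 64  0  0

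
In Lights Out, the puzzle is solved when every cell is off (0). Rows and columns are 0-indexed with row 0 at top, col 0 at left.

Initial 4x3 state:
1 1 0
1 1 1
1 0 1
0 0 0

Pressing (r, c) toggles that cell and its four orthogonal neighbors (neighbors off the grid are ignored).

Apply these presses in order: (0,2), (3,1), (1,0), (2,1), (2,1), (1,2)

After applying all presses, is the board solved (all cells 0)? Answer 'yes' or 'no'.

After press 1 at (0,2):
1 0 1
1 1 0
1 0 1
0 0 0

After press 2 at (3,1):
1 0 1
1 1 0
1 1 1
1 1 1

After press 3 at (1,0):
0 0 1
0 0 0
0 1 1
1 1 1

After press 4 at (2,1):
0 0 1
0 1 0
1 0 0
1 0 1

After press 5 at (2,1):
0 0 1
0 0 0
0 1 1
1 1 1

After press 6 at (1,2):
0 0 0
0 1 1
0 1 0
1 1 1

Lights still on: 6

Answer: no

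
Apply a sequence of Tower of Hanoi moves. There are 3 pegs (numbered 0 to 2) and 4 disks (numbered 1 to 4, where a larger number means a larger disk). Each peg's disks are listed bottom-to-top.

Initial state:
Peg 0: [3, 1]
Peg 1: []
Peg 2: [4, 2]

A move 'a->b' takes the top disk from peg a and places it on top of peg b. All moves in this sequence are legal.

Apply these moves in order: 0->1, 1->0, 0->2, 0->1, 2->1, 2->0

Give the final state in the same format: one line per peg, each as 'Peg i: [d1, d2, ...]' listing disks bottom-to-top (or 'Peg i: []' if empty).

After move 1 (0->1):
Peg 0: [3]
Peg 1: [1]
Peg 2: [4, 2]

After move 2 (1->0):
Peg 0: [3, 1]
Peg 1: []
Peg 2: [4, 2]

After move 3 (0->2):
Peg 0: [3]
Peg 1: []
Peg 2: [4, 2, 1]

After move 4 (0->1):
Peg 0: []
Peg 1: [3]
Peg 2: [4, 2, 1]

After move 5 (2->1):
Peg 0: []
Peg 1: [3, 1]
Peg 2: [4, 2]

After move 6 (2->0):
Peg 0: [2]
Peg 1: [3, 1]
Peg 2: [4]

Answer: Peg 0: [2]
Peg 1: [3, 1]
Peg 2: [4]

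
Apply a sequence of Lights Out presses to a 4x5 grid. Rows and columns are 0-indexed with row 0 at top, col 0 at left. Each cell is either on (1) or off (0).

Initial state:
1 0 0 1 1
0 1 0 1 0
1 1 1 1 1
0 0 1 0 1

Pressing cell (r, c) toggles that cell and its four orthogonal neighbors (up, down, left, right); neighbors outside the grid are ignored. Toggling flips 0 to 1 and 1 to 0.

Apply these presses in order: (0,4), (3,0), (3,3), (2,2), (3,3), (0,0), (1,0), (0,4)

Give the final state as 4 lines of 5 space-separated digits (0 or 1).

Answer: 1 1 0 1 1
0 0 1 1 0
1 0 0 0 1
1 1 0 0 1

Derivation:
After press 1 at (0,4):
1 0 0 0 0
0 1 0 1 1
1 1 1 1 1
0 0 1 0 1

After press 2 at (3,0):
1 0 0 0 0
0 1 0 1 1
0 1 1 1 1
1 1 1 0 1

After press 3 at (3,3):
1 0 0 0 0
0 1 0 1 1
0 1 1 0 1
1 1 0 1 0

After press 4 at (2,2):
1 0 0 0 0
0 1 1 1 1
0 0 0 1 1
1 1 1 1 0

After press 5 at (3,3):
1 0 0 0 0
0 1 1 1 1
0 0 0 0 1
1 1 0 0 1

After press 6 at (0,0):
0 1 0 0 0
1 1 1 1 1
0 0 0 0 1
1 1 0 0 1

After press 7 at (1,0):
1 1 0 0 0
0 0 1 1 1
1 0 0 0 1
1 1 0 0 1

After press 8 at (0,4):
1 1 0 1 1
0 0 1 1 0
1 0 0 0 1
1 1 0 0 1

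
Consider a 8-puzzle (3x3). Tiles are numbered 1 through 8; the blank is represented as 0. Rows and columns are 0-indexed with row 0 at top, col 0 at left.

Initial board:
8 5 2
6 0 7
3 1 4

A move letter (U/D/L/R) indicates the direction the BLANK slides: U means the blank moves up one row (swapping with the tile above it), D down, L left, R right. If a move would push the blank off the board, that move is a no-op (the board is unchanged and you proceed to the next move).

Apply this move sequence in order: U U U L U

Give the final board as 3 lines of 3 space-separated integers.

Answer: 0 8 2
6 5 7
3 1 4

Derivation:
After move 1 (U):
8 0 2
6 5 7
3 1 4

After move 2 (U):
8 0 2
6 5 7
3 1 4

After move 3 (U):
8 0 2
6 5 7
3 1 4

After move 4 (L):
0 8 2
6 5 7
3 1 4

After move 5 (U):
0 8 2
6 5 7
3 1 4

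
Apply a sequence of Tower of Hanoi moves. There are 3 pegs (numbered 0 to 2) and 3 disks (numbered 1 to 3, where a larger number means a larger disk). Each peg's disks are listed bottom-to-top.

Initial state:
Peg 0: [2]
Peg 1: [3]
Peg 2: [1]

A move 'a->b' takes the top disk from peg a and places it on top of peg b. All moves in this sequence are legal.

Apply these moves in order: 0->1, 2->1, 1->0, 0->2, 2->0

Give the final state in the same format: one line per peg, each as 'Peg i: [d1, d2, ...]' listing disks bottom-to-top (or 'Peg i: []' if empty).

Answer: Peg 0: [1]
Peg 1: [3, 2]
Peg 2: []

Derivation:
After move 1 (0->1):
Peg 0: []
Peg 1: [3, 2]
Peg 2: [1]

After move 2 (2->1):
Peg 0: []
Peg 1: [3, 2, 1]
Peg 2: []

After move 3 (1->0):
Peg 0: [1]
Peg 1: [3, 2]
Peg 2: []

After move 4 (0->2):
Peg 0: []
Peg 1: [3, 2]
Peg 2: [1]

After move 5 (2->0):
Peg 0: [1]
Peg 1: [3, 2]
Peg 2: []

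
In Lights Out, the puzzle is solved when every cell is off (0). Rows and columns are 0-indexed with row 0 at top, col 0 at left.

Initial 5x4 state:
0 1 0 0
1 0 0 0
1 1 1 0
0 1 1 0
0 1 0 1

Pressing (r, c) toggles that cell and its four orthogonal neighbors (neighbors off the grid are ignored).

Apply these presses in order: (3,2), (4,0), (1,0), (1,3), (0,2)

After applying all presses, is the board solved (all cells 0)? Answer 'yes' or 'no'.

Answer: no

Derivation:
After press 1 at (3,2):
0 1 0 0
1 0 0 0
1 1 0 0
0 0 0 1
0 1 1 1

After press 2 at (4,0):
0 1 0 0
1 0 0 0
1 1 0 0
1 0 0 1
1 0 1 1

After press 3 at (1,0):
1 1 0 0
0 1 0 0
0 1 0 0
1 0 0 1
1 0 1 1

After press 4 at (1,3):
1 1 0 1
0 1 1 1
0 1 0 1
1 0 0 1
1 0 1 1

After press 5 at (0,2):
1 0 1 0
0 1 0 1
0 1 0 1
1 0 0 1
1 0 1 1

Lights still on: 11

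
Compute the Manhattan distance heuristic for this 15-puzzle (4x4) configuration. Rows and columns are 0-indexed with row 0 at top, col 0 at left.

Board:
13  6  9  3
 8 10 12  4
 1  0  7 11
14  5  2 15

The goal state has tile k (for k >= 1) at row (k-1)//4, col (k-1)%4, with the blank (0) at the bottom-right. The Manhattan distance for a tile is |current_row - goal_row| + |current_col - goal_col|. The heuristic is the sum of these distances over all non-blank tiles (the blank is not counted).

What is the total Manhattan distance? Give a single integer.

Answer: 29

Derivation:
Tile 13: (0,0)->(3,0) = 3
Tile 6: (0,1)->(1,1) = 1
Tile 9: (0,2)->(2,0) = 4
Tile 3: (0,3)->(0,2) = 1
Tile 8: (1,0)->(1,3) = 3
Tile 10: (1,1)->(2,1) = 1
Tile 12: (1,2)->(2,3) = 2
Tile 4: (1,3)->(0,3) = 1
Tile 1: (2,0)->(0,0) = 2
Tile 7: (2,2)->(1,2) = 1
Tile 11: (2,3)->(2,2) = 1
Tile 14: (3,0)->(3,1) = 1
Tile 5: (3,1)->(1,0) = 3
Tile 2: (3,2)->(0,1) = 4
Tile 15: (3,3)->(3,2) = 1
Sum: 3 + 1 + 4 + 1 + 3 + 1 + 2 + 1 + 2 + 1 + 1 + 1 + 3 + 4 + 1 = 29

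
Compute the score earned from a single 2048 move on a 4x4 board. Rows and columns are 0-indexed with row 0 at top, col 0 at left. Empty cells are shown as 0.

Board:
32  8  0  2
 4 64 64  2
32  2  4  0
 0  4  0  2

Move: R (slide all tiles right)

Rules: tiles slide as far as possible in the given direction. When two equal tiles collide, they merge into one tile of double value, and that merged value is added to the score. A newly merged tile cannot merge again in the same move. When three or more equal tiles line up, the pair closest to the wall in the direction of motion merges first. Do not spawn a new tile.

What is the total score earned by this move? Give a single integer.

Answer: 128

Derivation:
Slide right:
row 0: [32, 8, 0, 2] -> [0, 32, 8, 2]  score +0 (running 0)
row 1: [4, 64, 64, 2] -> [0, 4, 128, 2]  score +128 (running 128)
row 2: [32, 2, 4, 0] -> [0, 32, 2, 4]  score +0 (running 128)
row 3: [0, 4, 0, 2] -> [0, 0, 4, 2]  score +0 (running 128)
Board after move:
  0  32   8   2
  0   4 128   2
  0  32   2   4
  0   0   4   2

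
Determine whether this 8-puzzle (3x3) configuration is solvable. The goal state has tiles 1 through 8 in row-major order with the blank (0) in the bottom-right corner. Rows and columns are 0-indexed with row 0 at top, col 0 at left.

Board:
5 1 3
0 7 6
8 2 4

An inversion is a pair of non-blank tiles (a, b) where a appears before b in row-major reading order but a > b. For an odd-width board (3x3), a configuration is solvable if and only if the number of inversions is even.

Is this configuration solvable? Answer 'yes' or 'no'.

Answer: yes

Derivation:
Inversions (pairs i<j in row-major order where tile[i] > tile[j] > 0): 12
12 is even, so the puzzle is solvable.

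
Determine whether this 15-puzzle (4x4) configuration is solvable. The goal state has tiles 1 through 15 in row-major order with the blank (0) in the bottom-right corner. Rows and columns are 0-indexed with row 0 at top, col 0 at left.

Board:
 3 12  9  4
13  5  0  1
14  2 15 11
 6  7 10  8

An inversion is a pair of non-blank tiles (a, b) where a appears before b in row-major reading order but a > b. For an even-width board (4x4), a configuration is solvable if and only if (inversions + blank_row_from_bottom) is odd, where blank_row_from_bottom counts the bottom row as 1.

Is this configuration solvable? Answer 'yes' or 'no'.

Inversions: 47
Blank is in row 1 (0-indexed from top), which is row 3 counting from the bottom (bottom = 1).
47 + 3 = 50, which is even, so the puzzle is not solvable.

Answer: no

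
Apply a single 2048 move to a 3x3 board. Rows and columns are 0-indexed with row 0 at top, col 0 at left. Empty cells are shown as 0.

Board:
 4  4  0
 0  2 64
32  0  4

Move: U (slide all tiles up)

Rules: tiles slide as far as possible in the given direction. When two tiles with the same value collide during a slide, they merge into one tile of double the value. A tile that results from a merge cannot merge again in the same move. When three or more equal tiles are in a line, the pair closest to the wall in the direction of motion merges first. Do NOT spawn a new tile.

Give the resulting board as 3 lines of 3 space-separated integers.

Slide up:
col 0: [4, 0, 32] -> [4, 32, 0]
col 1: [4, 2, 0] -> [4, 2, 0]
col 2: [0, 64, 4] -> [64, 4, 0]

Answer:  4  4 64
32  2  4
 0  0  0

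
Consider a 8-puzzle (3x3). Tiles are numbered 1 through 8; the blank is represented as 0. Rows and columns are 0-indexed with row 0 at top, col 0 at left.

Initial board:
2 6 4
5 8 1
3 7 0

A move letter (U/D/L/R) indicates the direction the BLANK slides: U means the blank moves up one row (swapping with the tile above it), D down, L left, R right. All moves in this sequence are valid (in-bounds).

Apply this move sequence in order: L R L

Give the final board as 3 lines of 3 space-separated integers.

Answer: 2 6 4
5 8 1
3 0 7

Derivation:
After move 1 (L):
2 6 4
5 8 1
3 0 7

After move 2 (R):
2 6 4
5 8 1
3 7 0

After move 3 (L):
2 6 4
5 8 1
3 0 7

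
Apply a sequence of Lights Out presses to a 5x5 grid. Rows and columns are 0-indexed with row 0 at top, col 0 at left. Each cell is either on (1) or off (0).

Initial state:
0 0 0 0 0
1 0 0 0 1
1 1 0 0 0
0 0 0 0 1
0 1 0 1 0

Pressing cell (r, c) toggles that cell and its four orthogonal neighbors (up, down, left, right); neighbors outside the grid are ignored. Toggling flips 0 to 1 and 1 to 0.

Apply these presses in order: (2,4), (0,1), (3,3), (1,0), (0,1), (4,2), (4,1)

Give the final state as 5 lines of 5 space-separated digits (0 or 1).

After press 1 at (2,4):
0 0 0 0 0
1 0 0 0 0
1 1 0 1 1
0 0 0 0 0
0 1 0 1 0

After press 2 at (0,1):
1 1 1 0 0
1 1 0 0 0
1 1 0 1 1
0 0 0 0 0
0 1 0 1 0

After press 3 at (3,3):
1 1 1 0 0
1 1 0 0 0
1 1 0 0 1
0 0 1 1 1
0 1 0 0 0

After press 4 at (1,0):
0 1 1 0 0
0 0 0 0 0
0 1 0 0 1
0 0 1 1 1
0 1 0 0 0

After press 5 at (0,1):
1 0 0 0 0
0 1 0 0 0
0 1 0 0 1
0 0 1 1 1
0 1 0 0 0

After press 6 at (4,2):
1 0 0 0 0
0 1 0 0 0
0 1 0 0 1
0 0 0 1 1
0 0 1 1 0

After press 7 at (4,1):
1 0 0 0 0
0 1 0 0 0
0 1 0 0 1
0 1 0 1 1
1 1 0 1 0

Answer: 1 0 0 0 0
0 1 0 0 0
0 1 0 0 1
0 1 0 1 1
1 1 0 1 0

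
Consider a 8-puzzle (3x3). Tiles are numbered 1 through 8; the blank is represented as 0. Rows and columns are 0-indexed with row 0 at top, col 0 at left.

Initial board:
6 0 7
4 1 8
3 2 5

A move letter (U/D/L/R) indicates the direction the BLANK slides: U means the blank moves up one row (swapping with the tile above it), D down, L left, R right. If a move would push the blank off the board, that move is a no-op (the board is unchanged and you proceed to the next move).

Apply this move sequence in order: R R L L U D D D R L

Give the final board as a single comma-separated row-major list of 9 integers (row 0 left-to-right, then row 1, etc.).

Answer: 4, 6, 7, 3, 1, 8, 0, 2, 5

Derivation:
After move 1 (R):
6 7 0
4 1 8
3 2 5

After move 2 (R):
6 7 0
4 1 8
3 2 5

After move 3 (L):
6 0 7
4 1 8
3 2 5

After move 4 (L):
0 6 7
4 1 8
3 2 5

After move 5 (U):
0 6 7
4 1 8
3 2 5

After move 6 (D):
4 6 7
0 1 8
3 2 5

After move 7 (D):
4 6 7
3 1 8
0 2 5

After move 8 (D):
4 6 7
3 1 8
0 2 5

After move 9 (R):
4 6 7
3 1 8
2 0 5

After move 10 (L):
4 6 7
3 1 8
0 2 5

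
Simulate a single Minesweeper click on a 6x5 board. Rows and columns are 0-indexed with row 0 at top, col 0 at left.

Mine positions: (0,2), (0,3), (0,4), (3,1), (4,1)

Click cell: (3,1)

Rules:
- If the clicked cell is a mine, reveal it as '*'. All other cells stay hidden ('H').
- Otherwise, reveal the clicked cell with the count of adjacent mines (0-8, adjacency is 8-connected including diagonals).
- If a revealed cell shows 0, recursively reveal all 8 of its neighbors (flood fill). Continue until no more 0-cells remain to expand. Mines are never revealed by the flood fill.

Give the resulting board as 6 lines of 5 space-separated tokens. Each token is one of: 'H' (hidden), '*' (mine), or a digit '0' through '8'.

H H H H H
H H H H H
H H H H H
H * H H H
H H H H H
H H H H H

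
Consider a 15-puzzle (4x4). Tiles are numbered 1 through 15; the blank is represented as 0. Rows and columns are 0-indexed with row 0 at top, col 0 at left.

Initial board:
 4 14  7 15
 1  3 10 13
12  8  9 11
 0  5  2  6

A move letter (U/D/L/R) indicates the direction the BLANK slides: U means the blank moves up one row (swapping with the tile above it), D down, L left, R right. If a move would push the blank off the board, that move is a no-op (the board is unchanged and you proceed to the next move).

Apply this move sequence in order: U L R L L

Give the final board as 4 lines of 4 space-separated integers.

Answer:  4 14  7 15
 1  3 10 13
 0  8  9 11
12  5  2  6

Derivation:
After move 1 (U):
 4 14  7 15
 1  3 10 13
 0  8  9 11
12  5  2  6

After move 2 (L):
 4 14  7 15
 1  3 10 13
 0  8  9 11
12  5  2  6

After move 3 (R):
 4 14  7 15
 1  3 10 13
 8  0  9 11
12  5  2  6

After move 4 (L):
 4 14  7 15
 1  3 10 13
 0  8  9 11
12  5  2  6

After move 5 (L):
 4 14  7 15
 1  3 10 13
 0  8  9 11
12  5  2  6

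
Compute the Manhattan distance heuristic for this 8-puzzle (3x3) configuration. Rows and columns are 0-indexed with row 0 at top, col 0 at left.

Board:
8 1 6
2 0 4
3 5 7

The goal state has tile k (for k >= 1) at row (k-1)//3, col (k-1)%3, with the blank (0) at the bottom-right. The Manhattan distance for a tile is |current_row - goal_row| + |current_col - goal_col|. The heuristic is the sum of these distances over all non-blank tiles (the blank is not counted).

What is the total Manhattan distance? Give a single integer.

Tile 8: (0,0)->(2,1) = 3
Tile 1: (0,1)->(0,0) = 1
Tile 6: (0,2)->(1,2) = 1
Tile 2: (1,0)->(0,1) = 2
Tile 4: (1,2)->(1,0) = 2
Tile 3: (2,0)->(0,2) = 4
Tile 5: (2,1)->(1,1) = 1
Tile 7: (2,2)->(2,0) = 2
Sum: 3 + 1 + 1 + 2 + 2 + 4 + 1 + 2 = 16

Answer: 16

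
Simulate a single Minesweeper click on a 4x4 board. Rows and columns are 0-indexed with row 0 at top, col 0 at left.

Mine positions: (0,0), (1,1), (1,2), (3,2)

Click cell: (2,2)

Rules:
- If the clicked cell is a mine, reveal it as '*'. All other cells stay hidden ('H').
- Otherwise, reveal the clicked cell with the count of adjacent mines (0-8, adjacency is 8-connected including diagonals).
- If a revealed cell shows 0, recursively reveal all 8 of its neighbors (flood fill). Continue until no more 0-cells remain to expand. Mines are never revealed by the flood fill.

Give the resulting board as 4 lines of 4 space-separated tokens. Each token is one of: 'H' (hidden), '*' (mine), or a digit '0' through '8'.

H H H H
H H H H
H H 3 H
H H H H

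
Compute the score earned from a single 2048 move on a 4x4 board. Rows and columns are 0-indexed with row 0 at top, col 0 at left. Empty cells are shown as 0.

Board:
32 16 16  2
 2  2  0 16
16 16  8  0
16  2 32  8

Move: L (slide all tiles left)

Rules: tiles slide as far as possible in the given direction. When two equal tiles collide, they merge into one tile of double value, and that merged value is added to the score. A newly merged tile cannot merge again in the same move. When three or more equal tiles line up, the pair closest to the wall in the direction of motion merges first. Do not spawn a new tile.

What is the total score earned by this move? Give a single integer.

Slide left:
row 0: [32, 16, 16, 2] -> [32, 32, 2, 0]  score +32 (running 32)
row 1: [2, 2, 0, 16] -> [4, 16, 0, 0]  score +4 (running 36)
row 2: [16, 16, 8, 0] -> [32, 8, 0, 0]  score +32 (running 68)
row 3: [16, 2, 32, 8] -> [16, 2, 32, 8]  score +0 (running 68)
Board after move:
32 32  2  0
 4 16  0  0
32  8  0  0
16  2 32  8

Answer: 68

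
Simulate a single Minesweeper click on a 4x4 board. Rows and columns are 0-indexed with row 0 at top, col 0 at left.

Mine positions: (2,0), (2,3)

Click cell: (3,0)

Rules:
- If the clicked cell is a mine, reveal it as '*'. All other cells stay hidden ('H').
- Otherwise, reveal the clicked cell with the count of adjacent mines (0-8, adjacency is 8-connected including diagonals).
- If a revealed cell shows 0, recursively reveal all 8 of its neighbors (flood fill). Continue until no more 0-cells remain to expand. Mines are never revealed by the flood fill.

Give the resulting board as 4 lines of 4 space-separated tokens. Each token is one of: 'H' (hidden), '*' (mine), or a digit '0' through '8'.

H H H H
H H H H
H H H H
1 H H H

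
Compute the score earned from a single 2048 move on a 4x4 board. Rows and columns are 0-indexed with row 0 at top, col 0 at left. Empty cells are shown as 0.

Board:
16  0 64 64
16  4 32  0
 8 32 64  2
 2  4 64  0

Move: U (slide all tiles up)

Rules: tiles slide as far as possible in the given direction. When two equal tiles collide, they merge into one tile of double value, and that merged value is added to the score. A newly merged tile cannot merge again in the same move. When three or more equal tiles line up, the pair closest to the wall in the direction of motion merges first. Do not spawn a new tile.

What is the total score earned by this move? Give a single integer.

Slide up:
col 0: [16, 16, 8, 2] -> [32, 8, 2, 0]  score +32 (running 32)
col 1: [0, 4, 32, 4] -> [4, 32, 4, 0]  score +0 (running 32)
col 2: [64, 32, 64, 64] -> [64, 32, 128, 0]  score +128 (running 160)
col 3: [64, 0, 2, 0] -> [64, 2, 0, 0]  score +0 (running 160)
Board after move:
 32   4  64  64
  8  32  32   2
  2   4 128   0
  0   0   0   0

Answer: 160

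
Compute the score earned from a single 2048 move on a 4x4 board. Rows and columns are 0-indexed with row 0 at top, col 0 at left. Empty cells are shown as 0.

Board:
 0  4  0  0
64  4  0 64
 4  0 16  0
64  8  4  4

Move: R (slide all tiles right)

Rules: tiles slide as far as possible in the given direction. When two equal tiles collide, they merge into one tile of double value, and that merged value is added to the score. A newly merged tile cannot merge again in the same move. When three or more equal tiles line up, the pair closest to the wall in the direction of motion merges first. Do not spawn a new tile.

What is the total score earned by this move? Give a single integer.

Slide right:
row 0: [0, 4, 0, 0] -> [0, 0, 0, 4]  score +0 (running 0)
row 1: [64, 4, 0, 64] -> [0, 64, 4, 64]  score +0 (running 0)
row 2: [4, 0, 16, 0] -> [0, 0, 4, 16]  score +0 (running 0)
row 3: [64, 8, 4, 4] -> [0, 64, 8, 8]  score +8 (running 8)
Board after move:
 0  0  0  4
 0 64  4 64
 0  0  4 16
 0 64  8  8

Answer: 8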